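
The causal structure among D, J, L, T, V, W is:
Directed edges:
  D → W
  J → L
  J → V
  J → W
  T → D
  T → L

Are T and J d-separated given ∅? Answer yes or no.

Yes — T ⊥ J | ∅.

Bayes-Ball from T | ∅ reaches {D,L,W}.
J ∉ reach(T|∅) ⇒ T ⊥ J | ∅.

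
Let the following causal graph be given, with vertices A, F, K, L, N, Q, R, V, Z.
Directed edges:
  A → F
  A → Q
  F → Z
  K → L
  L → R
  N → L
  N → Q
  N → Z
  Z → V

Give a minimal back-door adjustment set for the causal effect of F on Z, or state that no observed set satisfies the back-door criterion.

desc(F)\{F}={V,Z}; candidates ⊆ {A,K,L,N,Q,R}.
∅: F⊥Z given ∅ in G with F→· removed — back-door holds.

F→Z: minimal back-door set ∅.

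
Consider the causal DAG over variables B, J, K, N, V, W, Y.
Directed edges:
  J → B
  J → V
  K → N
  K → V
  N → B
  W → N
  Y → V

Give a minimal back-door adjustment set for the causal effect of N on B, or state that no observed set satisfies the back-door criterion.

N→B: minimal back-door set ∅.

desc(N)\{N}={B}; candidates ⊆ {J,K,V,W,Y}.
∅: N⊥B given ∅ in G with N→· removed — back-door holds.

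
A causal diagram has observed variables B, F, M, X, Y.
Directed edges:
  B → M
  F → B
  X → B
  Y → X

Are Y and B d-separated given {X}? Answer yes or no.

Yes — Y ⊥ B | {X}.

Bayes-Ball from Y | {X} reaches ∅.
B ∉ reach(Y|{X}) ⇒ Y ⊥ B | {X}.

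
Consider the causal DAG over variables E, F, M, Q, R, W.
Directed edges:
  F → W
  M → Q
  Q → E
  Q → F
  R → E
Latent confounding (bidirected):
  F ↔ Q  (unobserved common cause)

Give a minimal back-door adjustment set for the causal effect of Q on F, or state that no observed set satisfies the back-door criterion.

desc(Q)\{Q}={E,F,W}; candidates ⊆ {M,R}.
Q↔F: latent back-door arc(s) into Q.
size 0: {}; under {} Q still reaches {F,M,W} ∋ F.
size 1: {M}, {R}; under {M} Q still reaches {F,W} ∋ F.
size 2: {M,R}; under {M,R} Q still reaches {F,W} ∋ F.
Q↔F cannot be blocked by any observed set — no back-door set.

Q→F: no observed back-door set.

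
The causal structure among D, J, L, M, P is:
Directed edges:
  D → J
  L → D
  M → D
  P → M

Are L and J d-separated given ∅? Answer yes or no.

No — L and J are d-connected given ∅.

Bayes-Ball from L | ∅ reaches {D,J}.
J ∈ reach(L|∅) ⇒ L ⊥̸ J | ∅.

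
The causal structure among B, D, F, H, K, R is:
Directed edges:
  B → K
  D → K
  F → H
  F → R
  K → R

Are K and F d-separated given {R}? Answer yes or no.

No — K and F are d-connected given {R}.

Bayes-Ball from K | {R} reaches {B,D,F,H}.
F ∈ reach(K|{R}) ⇒ K ⊥̸ F | {R}.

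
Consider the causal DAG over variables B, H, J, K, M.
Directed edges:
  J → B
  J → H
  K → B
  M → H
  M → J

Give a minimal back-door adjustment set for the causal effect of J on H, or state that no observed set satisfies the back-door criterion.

J→H: minimal back-door set {M}.

desc(J)\{J}={B,H}; candidates ⊆ {K,M}.
size 0: {}; under {} J still reaches {H,M} ∋ H.
{M}: J⊥H given {M} in G with J→· removed — back-door holds.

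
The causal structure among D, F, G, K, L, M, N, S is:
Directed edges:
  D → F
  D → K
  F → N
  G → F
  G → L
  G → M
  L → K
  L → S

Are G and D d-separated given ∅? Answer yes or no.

Yes — G ⊥ D | ∅.

Bayes-Ball from G | ∅ reaches {F,K,L,M,N,S}.
D ∉ reach(G|∅) ⇒ G ⊥ D | ∅.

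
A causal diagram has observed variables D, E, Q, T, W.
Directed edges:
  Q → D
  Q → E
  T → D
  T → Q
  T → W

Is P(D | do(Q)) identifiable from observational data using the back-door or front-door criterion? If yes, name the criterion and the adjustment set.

P(D|do(Q)): backdoor, adjust for {T}.

desc(Q)\{Q}={D,E}; candidates ⊆ {T,W}.
size 0: {}; under {} Q still reaches {D,T,W} ∋ D.
{T}: Q⊥D given {T} in G with Q→· removed — back-door holds.
P(D|do(Q)) = Σ_{T} P(D|Q,T)·P(T).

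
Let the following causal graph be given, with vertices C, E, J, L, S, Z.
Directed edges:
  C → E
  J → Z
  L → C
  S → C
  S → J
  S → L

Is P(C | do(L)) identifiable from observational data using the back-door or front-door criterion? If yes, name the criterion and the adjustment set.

desc(L)\{L}={C,E}; candidates ⊆ {J,S,Z}.
size 0: {}; under {} L still reaches {C,E,J,S,Z} ∋ C.
{S}: L⊥C given {S} in G with L→· removed — back-door holds.
P(C|do(L)) = Σ_{S} P(C|L,S)·P(S).

P(C|do(L)): backdoor, adjust for {S}.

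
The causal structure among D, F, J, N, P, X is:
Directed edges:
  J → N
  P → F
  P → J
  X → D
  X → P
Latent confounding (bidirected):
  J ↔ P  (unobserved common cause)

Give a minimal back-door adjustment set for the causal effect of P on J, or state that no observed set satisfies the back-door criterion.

P→J: no observed back-door set.

desc(P)\{P}={F,J,N}; candidates ⊆ {D,X}.
P↔J: latent back-door arc(s) into P.
size 0: {}; under {} P still reaches {D,J,N,X} ∋ J.
size 1: {D}, {X}; under {D} P still reaches {J,N,X} ∋ J.
size 2: {D,X}; under {D,X} P still reaches {J,N} ∋ J.
P↔J cannot be blocked by any observed set — no back-door set.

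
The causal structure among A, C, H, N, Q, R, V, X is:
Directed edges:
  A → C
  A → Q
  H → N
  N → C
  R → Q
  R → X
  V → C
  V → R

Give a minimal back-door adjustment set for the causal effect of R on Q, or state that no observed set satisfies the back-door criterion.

desc(R)\{R}={Q,X}; candidates ⊆ {A,C,H,N,V}.
∅: R⊥Q given ∅ in G with R→· removed — back-door holds.

R→Q: minimal back-door set ∅.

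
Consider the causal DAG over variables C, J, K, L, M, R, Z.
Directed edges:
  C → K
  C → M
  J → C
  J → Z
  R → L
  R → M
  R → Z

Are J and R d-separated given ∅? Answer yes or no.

Bayes-Ball from J | ∅ reaches {C,K,M,Z}.
R ∉ reach(J|∅) ⇒ J ⊥ R | ∅.

Yes — J ⊥ R | ∅.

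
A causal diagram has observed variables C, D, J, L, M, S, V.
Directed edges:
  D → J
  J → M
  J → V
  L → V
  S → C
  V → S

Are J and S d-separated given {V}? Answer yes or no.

Bayes-Ball from J | {V} reaches {D,L,M}.
S ∉ reach(J|{V}) ⇒ J ⊥ S | {V}.

Yes — J ⊥ S | {V}.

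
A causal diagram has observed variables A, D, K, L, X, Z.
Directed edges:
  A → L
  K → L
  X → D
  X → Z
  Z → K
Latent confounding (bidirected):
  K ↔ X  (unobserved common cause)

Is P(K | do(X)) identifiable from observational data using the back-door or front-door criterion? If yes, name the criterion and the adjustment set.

P(K|do(X)): frontdoor, adjust for {Z}.

desc(X)\{X}={D,K,L,Z}; candidates ⊆ {A}.
X↔K: latent back-door arc(s) into X.
size 0: {}; under {} X still reaches {K,L} ∋ K.
size 1: {A}; under {A} X still reaches {K,L} ∋ K.
X↔K cannot be blocked by any observed set — no back-door set.
{Z}: (i) intercepts every directed X→K path; (ii) no back-door X→{Z}; (iii) {X} blocks every back-door {Z}→K. Front-door holds.
P(K|do(X)) = Σ_{Z} P(Z|X) Σ_{X'} P(K|Z,X')P(X').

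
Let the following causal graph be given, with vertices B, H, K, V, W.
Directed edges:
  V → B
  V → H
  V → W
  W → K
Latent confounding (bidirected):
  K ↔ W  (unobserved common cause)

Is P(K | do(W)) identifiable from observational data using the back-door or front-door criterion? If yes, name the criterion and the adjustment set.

P(K|do(W)): not identifiable (no BD/FD set).

desc(W)\{W}={K}; candidates ⊆ {B,H,V}.
W↔K: latent back-door arc(s) into W.
size 0: {}; under {} W still reaches {B,H,K,V} ∋ K.
size 1: {B}, {H}, {V}; under {B} W still reaches {H,K,V} ∋ K.
size 2: {B,H}, {B,V}, {H,V}; under {B,H} W still reaches {K,V} ∋ K.
W↔K cannot be blocked by any observed set — no back-door set.
No mediator lies on a directed W→…→K path.
Neither criterion identifies P(K|do(W)) in this graph.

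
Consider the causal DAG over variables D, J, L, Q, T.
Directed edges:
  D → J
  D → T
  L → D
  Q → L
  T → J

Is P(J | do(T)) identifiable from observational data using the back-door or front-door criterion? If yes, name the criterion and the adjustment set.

P(J|do(T)): backdoor, adjust for {D}.

desc(T)\{T}={J}; candidates ⊆ {D,L,Q}.
size 0: {}; under {} T still reaches {D,J,L,Q} ∋ J.
{D}: T⊥J given {D} in G with T→· removed — back-door holds.
P(J|do(T)) = Σ_{D} P(J|T,D)·P(D).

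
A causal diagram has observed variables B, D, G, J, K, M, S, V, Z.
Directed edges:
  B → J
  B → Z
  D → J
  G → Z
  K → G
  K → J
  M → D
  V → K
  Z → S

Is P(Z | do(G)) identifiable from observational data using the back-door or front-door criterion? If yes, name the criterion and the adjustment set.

P(Z|do(G)): backdoor, adjust for ∅.

desc(G)\{G}={S,Z}; candidates ⊆ {B,D,J,K,M,V}.
∅: G⊥Z given ∅ in G with G→· removed — back-door holds.
P(Z|do(G)) = P(Z|G) — no adjustment needed.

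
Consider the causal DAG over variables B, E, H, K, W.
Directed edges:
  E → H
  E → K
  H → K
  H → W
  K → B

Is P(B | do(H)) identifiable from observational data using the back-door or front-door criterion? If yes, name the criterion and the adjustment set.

P(B|do(H)): backdoor, adjust for {E}.

desc(H)\{H}={B,K,W}; candidates ⊆ {E}.
size 0: {}; under {} H still reaches {B,E,K} ∋ B.
{E}: H⊥B given {E} in G with H→· removed — back-door holds.
P(B|do(H)) = Σ_{E} P(B|H,E)·P(E).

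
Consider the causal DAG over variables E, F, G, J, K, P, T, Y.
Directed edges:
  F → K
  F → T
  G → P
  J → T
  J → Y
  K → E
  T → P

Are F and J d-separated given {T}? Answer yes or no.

Bayes-Ball from F | {T} reaches {E,J,K,Y}.
J ∈ reach(F|{T}) ⇒ F ⊥̸ J | {T}.

No — F and J are d-connected given {T}.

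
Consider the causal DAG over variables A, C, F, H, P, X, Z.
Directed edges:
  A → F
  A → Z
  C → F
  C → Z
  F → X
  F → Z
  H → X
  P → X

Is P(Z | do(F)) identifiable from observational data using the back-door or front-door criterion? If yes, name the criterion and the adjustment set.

desc(F)\{F}={X,Z}; candidates ⊆ {A,C,H,P}.
size 0: {}; under {} F still reaches {A,C,Z} ∋ Z.
size 1: {A}, {C}, {H} …(+1); under {A} F still reaches {C,Z} ∋ Z.
{A,C}: F⊥Z given {A,C} in G with F→· removed — back-door holds.
P(Z|do(F)) = Σ_{A,C} P(Z|F,A,C)·P(A,C).

P(Z|do(F)): backdoor, adjust for {A, C}.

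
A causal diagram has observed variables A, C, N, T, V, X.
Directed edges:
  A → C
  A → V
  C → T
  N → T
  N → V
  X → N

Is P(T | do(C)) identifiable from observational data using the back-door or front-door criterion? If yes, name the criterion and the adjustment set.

P(T|do(C)): backdoor, adjust for ∅.

desc(C)\{C}={T}; candidates ⊆ {A,N,V,X}.
∅: C⊥T given ∅ in G with C→· removed — back-door holds.
P(T|do(C)) = P(T|C) — no adjustment needed.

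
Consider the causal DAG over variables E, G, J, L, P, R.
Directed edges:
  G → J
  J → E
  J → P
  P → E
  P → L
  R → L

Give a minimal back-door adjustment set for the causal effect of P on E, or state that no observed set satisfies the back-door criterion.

desc(P)\{P}={E,L}; candidates ⊆ {G,J,R}.
size 0: {}; under {} P still reaches {E,G,J} ∋ E.
{J}: P⊥E given {J} in G with P→· removed — back-door holds.

P→E: minimal back-door set {J}.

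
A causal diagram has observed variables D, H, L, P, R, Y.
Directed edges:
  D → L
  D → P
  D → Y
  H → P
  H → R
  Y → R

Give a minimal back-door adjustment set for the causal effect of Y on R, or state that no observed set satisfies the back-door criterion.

Y→R: minimal back-door set ∅.

desc(Y)\{Y}={R}; candidates ⊆ {D,H,L,P}.
∅: Y⊥R given ∅ in G with Y→· removed — back-door holds.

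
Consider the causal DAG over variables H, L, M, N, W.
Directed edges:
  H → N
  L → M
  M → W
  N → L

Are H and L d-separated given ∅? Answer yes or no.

Bayes-Ball from H | ∅ reaches {L,M,N,W}.
L ∈ reach(H|∅) ⇒ H ⊥̸ L | ∅.

No — H and L are d-connected given ∅.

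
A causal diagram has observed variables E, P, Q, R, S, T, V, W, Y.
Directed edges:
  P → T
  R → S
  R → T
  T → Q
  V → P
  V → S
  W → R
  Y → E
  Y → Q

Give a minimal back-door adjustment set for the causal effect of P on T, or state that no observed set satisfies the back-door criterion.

desc(P)\{P}={Q,T}; candidates ⊆ {E,R,S,V,W,Y}.
∅: P⊥T given ∅ in G with P→· removed — back-door holds.

P→T: minimal back-door set ∅.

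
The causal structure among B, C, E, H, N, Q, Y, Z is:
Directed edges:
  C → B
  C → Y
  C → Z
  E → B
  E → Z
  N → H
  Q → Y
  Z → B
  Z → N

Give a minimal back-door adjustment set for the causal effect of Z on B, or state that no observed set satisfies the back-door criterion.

desc(Z)\{Z}={B,H,N}; candidates ⊆ {C,E,Q,Y}.
size 0: {}; under {} Z still reaches {B,C,E,Y} ∋ B.
size 1: {C}, {E}, {Q} …(+1); under {C} Z still reaches {B,E} ∋ B.
{C,E}: Z⊥B given {C,E} in G with Z→· removed — back-door holds.

Z→B: minimal back-door set {C, E}.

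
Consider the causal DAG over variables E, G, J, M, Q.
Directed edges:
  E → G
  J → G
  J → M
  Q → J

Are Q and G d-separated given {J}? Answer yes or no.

Bayes-Ball from Q | {J} reaches ∅.
G ∉ reach(Q|{J}) ⇒ Q ⊥ G | {J}.

Yes — Q ⊥ G | {J}.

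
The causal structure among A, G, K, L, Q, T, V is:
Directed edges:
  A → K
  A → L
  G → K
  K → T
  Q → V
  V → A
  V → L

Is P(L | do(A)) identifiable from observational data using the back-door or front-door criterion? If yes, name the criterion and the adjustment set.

P(L|do(A)): backdoor, adjust for {V}.

desc(A)\{A}={K,L,T}; candidates ⊆ {G,Q,V}.
size 0: {}; under {} A still reaches {L,Q,V} ∋ L.
{V}: A⊥L given {V} in G with A→· removed — back-door holds.
P(L|do(A)) = Σ_{V} P(L|A,V)·P(V).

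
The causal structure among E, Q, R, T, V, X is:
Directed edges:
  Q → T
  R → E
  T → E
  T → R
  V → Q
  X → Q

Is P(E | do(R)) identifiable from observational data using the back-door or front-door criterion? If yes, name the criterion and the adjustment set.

P(E|do(R)): backdoor, adjust for {T}.

desc(R)\{R}={E}; candidates ⊆ {Q,T,V,X}.
size 0: {}; under {} R still reaches {E,Q,T,V,X} ∋ E.
{T}: R⊥E given {T} in G with R→· removed — back-door holds.
P(E|do(R)) = Σ_{T} P(E|R,T)·P(T).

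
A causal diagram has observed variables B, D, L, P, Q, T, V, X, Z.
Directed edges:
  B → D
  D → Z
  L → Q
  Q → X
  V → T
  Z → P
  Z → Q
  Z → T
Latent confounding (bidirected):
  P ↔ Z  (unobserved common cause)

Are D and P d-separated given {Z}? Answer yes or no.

No — D and P are d-connected given {Z}.

Bayes-Ball from D | {Z} reaches {B,P}.
P ∈ reach(D|{Z}) ⇒ D ⊥̸ P | {Z}.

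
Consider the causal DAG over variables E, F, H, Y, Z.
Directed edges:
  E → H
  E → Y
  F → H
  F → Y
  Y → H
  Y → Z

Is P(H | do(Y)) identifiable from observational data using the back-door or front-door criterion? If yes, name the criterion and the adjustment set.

desc(Y)\{Y}={H,Z}; candidates ⊆ {E,F}.
size 0: {}; under {} Y still reaches {E,F,H} ∋ H.
size 1: {E}, {F}; under {E} Y still reaches {F,H} ∋ H.
{E,F}: Y⊥H given {E,F} in G with Y→· removed — back-door holds.
P(H|do(Y)) = Σ_{E,F} P(H|Y,E,F)·P(E,F).

P(H|do(Y)): backdoor, adjust for {E, F}.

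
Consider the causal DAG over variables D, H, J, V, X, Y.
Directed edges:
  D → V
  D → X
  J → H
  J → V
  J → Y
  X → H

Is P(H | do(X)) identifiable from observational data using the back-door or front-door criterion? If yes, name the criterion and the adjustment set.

desc(X)\{X}={H}; candidates ⊆ {D,J,V,Y}.
∅: X⊥H given ∅ in G with X→· removed — back-door holds.
P(H|do(X)) = P(H|X) — no adjustment needed.

P(H|do(X)): backdoor, adjust for ∅.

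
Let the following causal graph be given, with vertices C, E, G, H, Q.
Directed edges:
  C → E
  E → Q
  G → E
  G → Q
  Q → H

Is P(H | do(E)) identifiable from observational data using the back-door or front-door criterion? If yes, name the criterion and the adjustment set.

desc(E)\{E}={H,Q}; candidates ⊆ {C,G}.
size 0: {}; under {} E still reaches {C,G,H,Q} ∋ H.
{G}: E⊥H given {G} in G with E→· removed — back-door holds.
P(H|do(E)) = Σ_{G} P(H|E,G)·P(G).

P(H|do(E)): backdoor, adjust for {G}.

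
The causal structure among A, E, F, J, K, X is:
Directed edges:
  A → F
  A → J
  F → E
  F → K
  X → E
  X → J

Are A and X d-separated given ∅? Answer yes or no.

Bayes-Ball from A | ∅ reaches {E,F,J,K}.
X ∉ reach(A|∅) ⇒ A ⊥ X | ∅.

Yes — A ⊥ X | ∅.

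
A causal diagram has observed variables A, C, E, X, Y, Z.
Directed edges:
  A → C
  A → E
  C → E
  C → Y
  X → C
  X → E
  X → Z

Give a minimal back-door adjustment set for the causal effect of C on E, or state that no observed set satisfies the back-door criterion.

C→E: minimal back-door set {A, X}.

desc(C)\{C}={E,Y}; candidates ⊆ {A,X,Z}.
size 0: {}; under {} C still reaches {A,E,X,Z} ∋ E.
size 1: {A}, {X}, {Z}; under {A} C still reaches {E,X,Z} ∋ E.
{A,X}: C⊥E given {A,X} in G with C→· removed — back-door holds.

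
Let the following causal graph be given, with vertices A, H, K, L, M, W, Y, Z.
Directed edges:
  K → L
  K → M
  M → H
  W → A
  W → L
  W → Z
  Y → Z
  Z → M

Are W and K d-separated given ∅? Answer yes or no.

Bayes-Ball from W | ∅ reaches {A,H,L,M,Z}.
K ∉ reach(W|∅) ⇒ W ⊥ K | ∅.

Yes — W ⊥ K | ∅.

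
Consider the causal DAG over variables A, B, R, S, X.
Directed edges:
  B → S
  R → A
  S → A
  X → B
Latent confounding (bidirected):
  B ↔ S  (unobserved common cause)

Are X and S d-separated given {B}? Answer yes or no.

No — X and S are d-connected given {B}.

Bayes-Ball from X | {B} reaches {A,S}.
S ∈ reach(X|{B}) ⇒ X ⊥̸ S | {B}.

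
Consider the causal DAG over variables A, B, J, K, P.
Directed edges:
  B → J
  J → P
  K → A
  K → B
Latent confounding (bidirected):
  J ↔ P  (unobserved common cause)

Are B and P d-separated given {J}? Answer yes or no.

No — B and P are d-connected given {J}.

Bayes-Ball from B | {J} reaches {A,K,P}.
P ∈ reach(B|{J}) ⇒ B ⊥̸ P | {J}.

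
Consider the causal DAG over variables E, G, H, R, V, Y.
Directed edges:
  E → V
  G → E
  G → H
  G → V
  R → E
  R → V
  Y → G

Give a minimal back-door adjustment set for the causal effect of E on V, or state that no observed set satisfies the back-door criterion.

E→V: minimal back-door set {G, R}.

desc(E)\{E}={V}; candidates ⊆ {G,H,R,Y}.
size 0: {}; under {} E still reaches {G,H,R,V,Y} ∋ V.
size 1: {G}, {H}, {R} …(+1); under {G} E still reaches {R,V} ∋ V.
{G,R}: E⊥V given {G,R} in G with E→· removed — back-door holds.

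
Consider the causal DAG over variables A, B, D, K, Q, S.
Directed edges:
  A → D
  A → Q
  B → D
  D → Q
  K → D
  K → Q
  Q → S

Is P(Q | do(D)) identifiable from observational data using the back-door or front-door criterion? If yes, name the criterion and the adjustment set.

P(Q|do(D)): backdoor, adjust for {A, K}.

desc(D)\{D}={Q,S}; candidates ⊆ {A,B,K}.
size 0: {}; under {} D still reaches {A,B,K,Q,S} ∋ Q.
size 1: {A}, {B}, {K}; under {A} D still reaches {B,K,Q,S} ∋ Q.
{A,K}: D⊥Q given {A,K} in G with D→· removed — back-door holds.
P(Q|do(D)) = Σ_{A,K} P(Q|D,A,K)·P(A,K).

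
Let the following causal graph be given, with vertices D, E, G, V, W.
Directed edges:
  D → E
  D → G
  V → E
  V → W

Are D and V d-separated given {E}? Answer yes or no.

Bayes-Ball from D | {E} reaches {G,V,W}.
V ∈ reach(D|{E}) ⇒ D ⊥̸ V | {E}.

No — D and V are d-connected given {E}.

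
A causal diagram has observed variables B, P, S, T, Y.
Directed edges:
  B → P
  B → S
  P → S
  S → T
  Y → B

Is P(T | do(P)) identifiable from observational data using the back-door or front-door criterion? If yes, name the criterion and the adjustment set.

P(T|do(P)): backdoor, adjust for {B}.

desc(P)\{P}={S,T}; candidates ⊆ {B,Y}.
size 0: {}; under {} P still reaches {B,S,T,Y} ∋ T.
{B}: P⊥T given {B} in G with P→· removed — back-door holds.
P(T|do(P)) = Σ_{B} P(T|P,B)·P(B).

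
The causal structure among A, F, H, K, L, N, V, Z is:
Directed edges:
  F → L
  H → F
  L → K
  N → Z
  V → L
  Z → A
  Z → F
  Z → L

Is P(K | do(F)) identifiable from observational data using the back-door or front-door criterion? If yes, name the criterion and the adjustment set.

desc(F)\{F}={K,L}; candidates ⊆ {A,H,N,V,Z}.
size 0: {}; under {} F still reaches {A,H,K,L,N,Z} ∋ K.
{Z}: F⊥K given {Z} in G with F→· removed — back-door holds.
P(K|do(F)) = Σ_{Z} P(K|F,Z)·P(Z).

P(K|do(F)): backdoor, adjust for {Z}.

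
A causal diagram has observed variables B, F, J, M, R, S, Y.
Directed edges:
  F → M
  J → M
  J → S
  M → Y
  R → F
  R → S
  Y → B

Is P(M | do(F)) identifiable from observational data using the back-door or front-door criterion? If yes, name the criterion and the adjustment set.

P(M|do(F)): backdoor, adjust for ∅.

desc(F)\{F}={B,M,Y}; candidates ⊆ {J,R,S}.
∅: F⊥M given ∅ in G with F→· removed — back-door holds.
P(M|do(F)) = P(M|F) — no adjustment needed.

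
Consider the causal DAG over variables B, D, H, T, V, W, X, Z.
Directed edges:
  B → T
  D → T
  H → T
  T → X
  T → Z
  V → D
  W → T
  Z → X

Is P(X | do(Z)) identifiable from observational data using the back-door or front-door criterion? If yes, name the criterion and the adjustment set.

desc(Z)\{Z}={X}; candidates ⊆ {B,D,H,T,V,W}.
size 0: {}; under {} Z still reaches {B,D,H,T,V,W,X} ∋ X.
{T}: Z⊥X given {T} in G with Z→· removed — back-door holds.
P(X|do(Z)) = Σ_{T} P(X|Z,T)·P(T).

P(X|do(Z)): backdoor, adjust for {T}.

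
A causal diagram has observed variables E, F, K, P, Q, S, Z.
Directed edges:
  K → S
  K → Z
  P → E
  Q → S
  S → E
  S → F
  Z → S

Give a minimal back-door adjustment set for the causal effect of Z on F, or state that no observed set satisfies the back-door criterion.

Z→F: minimal back-door set {K}.

desc(Z)\{Z}={E,F,S}; candidates ⊆ {K,P,Q}.
size 0: {}; under {} Z still reaches {E,F,K,S} ∋ F.
{K}: Z⊥F given {K} in G with Z→· removed — back-door holds.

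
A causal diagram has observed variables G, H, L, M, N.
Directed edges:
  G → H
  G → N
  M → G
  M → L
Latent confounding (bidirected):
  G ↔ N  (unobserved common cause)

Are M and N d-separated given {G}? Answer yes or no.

No — M and N are d-connected given {G}.

Bayes-Ball from M | {G} reaches {L,N}.
N ∈ reach(M|{G}) ⇒ M ⊥̸ N | {G}.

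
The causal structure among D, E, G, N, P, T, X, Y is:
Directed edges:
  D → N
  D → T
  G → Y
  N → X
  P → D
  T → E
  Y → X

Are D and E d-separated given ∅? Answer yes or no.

Bayes-Ball from D | ∅ reaches {E,N,P,T,X}.
E ∈ reach(D|∅) ⇒ D ⊥̸ E | ∅.

No — D and E are d-connected given ∅.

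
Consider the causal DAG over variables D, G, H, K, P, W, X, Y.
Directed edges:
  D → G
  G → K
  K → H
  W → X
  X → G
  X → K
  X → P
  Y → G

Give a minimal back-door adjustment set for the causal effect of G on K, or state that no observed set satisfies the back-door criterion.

desc(G)\{G}={H,K}; candidates ⊆ {D,P,W,X,Y}.
size 0: {}; under {} G still reaches {D,H,K,P,W,X,Y} ∋ K.
{X}: G⊥K given {X} in G with G→· removed — back-door holds.

G→K: minimal back-door set {X}.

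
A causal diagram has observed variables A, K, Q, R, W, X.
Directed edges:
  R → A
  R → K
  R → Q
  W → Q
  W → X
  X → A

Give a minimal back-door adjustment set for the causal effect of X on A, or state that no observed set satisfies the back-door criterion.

desc(X)\{X}={A}; candidates ⊆ {K,Q,R,W}.
∅: X⊥A given ∅ in G with X→· removed — back-door holds.

X→A: minimal back-door set ∅.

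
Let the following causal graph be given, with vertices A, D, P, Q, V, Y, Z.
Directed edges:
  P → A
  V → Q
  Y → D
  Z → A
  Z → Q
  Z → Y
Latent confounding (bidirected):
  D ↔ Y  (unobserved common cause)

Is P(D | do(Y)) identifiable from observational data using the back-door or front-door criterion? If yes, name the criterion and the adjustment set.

P(D|do(Y)): not identifiable (no BD/FD set).

desc(Y)\{Y}={D}; candidates ⊆ {A,P,Q,V,Z}.
Y↔D: latent back-door arc(s) into Y.
size 0: {}; under {} Y still reaches {A,D,Q,Z} ∋ D.
size 1: {A}, {P}, {Q} …(+2); under {A} Y still reaches {D,P,Q,Z} ∋ D.
size 2: {A,P}, {A,Q}, {A,V} …(+7); under {A,P} Y still reaches {D,Q,Z} ∋ D.
Y↔D cannot be blocked by any observed set — no back-door set.
No mediator lies on a directed Y→…→D path.
Neither criterion identifies P(D|do(Y)) in this graph.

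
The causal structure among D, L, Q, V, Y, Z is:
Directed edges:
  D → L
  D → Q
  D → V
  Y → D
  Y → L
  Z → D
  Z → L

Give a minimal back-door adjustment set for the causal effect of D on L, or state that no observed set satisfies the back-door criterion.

D→L: minimal back-door set {Y, Z}.

desc(D)\{D}={L,Q,V}; candidates ⊆ {Y,Z}.
size 0: {}; under {} D still reaches {L,Y,Z} ∋ L.
size 1: {Y}, {Z}; under {Y} D still reaches {L,Z} ∋ L.
{Y,Z}: D⊥L given {Y,Z} in G with D→· removed — back-door holds.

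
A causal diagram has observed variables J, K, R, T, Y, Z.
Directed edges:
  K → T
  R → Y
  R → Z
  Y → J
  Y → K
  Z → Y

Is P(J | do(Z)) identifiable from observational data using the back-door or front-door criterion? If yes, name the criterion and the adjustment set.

P(J|do(Z)): backdoor, adjust for {R}.

desc(Z)\{Z}={J,K,T,Y}; candidates ⊆ {R}.
size 0: {}; under {} Z still reaches {J,K,R,T,Y} ∋ J.
{R}: Z⊥J given {R} in G with Z→· removed — back-door holds.
P(J|do(Z)) = Σ_{R} P(J|Z,R)·P(R).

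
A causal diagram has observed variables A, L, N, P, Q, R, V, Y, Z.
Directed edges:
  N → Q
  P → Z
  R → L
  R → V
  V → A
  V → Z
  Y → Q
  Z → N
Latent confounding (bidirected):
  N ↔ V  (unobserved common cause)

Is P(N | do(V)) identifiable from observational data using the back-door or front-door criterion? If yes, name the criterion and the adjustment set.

P(N|do(V)): frontdoor, adjust for {Z}.

desc(V)\{V}={A,N,Q,Z}; candidates ⊆ {L,P,R,Y}.
V↔N: latent back-door arc(s) into V.
size 0: {}; under {} V still reaches {L,N,Q,R} ∋ N.
size 1: {L}, {P}, {R} …(+1); under {L} V still reaches {N,Q,R} ∋ N.
size 2: {L,P}, {L,R}, {L,Y} …(+3); under {L,P} V still reaches {N,Q,R} ∋ N.
V↔N cannot be blocked by any observed set — no back-door set.
{Z}: (i) intercepts every directed V→N path; (ii) no back-door V→{Z}; (iii) {V} blocks every back-door {Z}→N. Front-door holds.
P(N|do(V)) = Σ_{Z} P(Z|V) Σ_{V'} P(N|Z,V')P(V').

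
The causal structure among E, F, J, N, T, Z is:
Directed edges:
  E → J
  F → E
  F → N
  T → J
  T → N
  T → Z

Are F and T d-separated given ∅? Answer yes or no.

Bayes-Ball from F | ∅ reaches {E,J,N}.
T ∉ reach(F|∅) ⇒ F ⊥ T | ∅.

Yes — F ⊥ T | ∅.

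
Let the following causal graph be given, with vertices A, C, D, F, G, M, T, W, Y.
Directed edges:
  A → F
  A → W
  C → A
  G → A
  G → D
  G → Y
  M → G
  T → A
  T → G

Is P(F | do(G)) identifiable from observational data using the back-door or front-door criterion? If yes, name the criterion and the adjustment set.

P(F|do(G)): backdoor, adjust for {T}.

desc(G)\{G}={A,D,F,W,Y}; candidates ⊆ {C,M,T}.
size 0: {}; under {} G still reaches {A,F,M,T,W} ∋ F.
{T}: G⊥F given {T} in G with G→· removed — back-door holds.
P(F|do(G)) = Σ_{T} P(F|G,T)·P(T).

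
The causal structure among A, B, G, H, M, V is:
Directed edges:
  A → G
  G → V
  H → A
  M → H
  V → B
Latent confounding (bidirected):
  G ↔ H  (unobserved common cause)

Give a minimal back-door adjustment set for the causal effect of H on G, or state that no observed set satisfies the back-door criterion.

H→G: no observed back-door set.

desc(H)\{H}={A,B,G,V}; candidates ⊆ {M}.
H↔G: latent back-door arc(s) into H.
size 0: {}; under {} H still reaches {B,G,M,V} ∋ G.
size 1: {M}; under {M} H still reaches {B,G,V} ∋ G.
H↔G cannot be blocked by any observed set — no back-door set.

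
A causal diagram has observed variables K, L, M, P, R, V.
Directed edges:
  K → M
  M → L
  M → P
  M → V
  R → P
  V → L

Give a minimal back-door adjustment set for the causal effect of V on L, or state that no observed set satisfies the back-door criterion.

desc(V)\{V}={L}; candidates ⊆ {K,M,P,R}.
size 0: {}; under {} V still reaches {K,L,M,P} ∋ L.
{M}: V⊥L given {M} in G with V→· removed — back-door holds.

V→L: minimal back-door set {M}.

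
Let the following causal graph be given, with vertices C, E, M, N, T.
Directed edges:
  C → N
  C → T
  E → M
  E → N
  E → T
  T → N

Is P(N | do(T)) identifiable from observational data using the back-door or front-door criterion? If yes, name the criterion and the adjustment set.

P(N|do(T)): backdoor, adjust for {C, E}.

desc(T)\{T}={N}; candidates ⊆ {C,E,M}.
size 0: {}; under {} T still reaches {C,E,M,N} ∋ N.
size 1: {C}, {E}, {M}; under {C} T still reaches {E,M,N} ∋ N.
{C,E}: T⊥N given {C,E} in G with T→· removed — back-door holds.
P(N|do(T)) = Σ_{C,E} P(N|T,C,E)·P(C,E).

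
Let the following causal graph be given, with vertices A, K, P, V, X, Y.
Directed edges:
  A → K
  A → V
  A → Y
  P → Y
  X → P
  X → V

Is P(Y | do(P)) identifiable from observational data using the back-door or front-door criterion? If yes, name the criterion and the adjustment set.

P(Y|do(P)): backdoor, adjust for ∅.

desc(P)\{P}={Y}; candidates ⊆ {A,K,V,X}.
∅: P⊥Y given ∅ in G with P→· removed — back-door holds.
P(Y|do(P)) = P(Y|P) — no adjustment needed.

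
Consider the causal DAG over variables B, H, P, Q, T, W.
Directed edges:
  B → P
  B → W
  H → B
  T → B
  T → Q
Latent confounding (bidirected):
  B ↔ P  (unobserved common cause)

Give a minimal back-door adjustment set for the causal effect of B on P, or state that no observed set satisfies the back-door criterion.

desc(B)\{B}={P,W}; candidates ⊆ {H,Q,T}.
B↔P: latent back-door arc(s) into B.
size 0: {}; under {} B still reaches {H,P,Q,T} ∋ P.
size 1: {H}, {Q}, {T}; under {H} B still reaches {P,Q,T} ∋ P.
size 2: {H,Q}, {H,T}, {Q,T}; under {H,Q} B still reaches {P,T} ∋ P.
B↔P cannot be blocked by any observed set — no back-door set.

B→P: no observed back-door set.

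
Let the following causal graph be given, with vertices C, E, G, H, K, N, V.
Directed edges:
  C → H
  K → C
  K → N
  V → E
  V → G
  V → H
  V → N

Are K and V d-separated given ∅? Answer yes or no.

Bayes-Ball from K | ∅ reaches {C,H,N}.
V ∉ reach(K|∅) ⇒ K ⊥ V | ∅.

Yes — K ⊥ V | ∅.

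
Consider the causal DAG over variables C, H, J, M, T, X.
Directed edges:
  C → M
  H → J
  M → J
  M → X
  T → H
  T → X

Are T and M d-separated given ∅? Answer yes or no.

Bayes-Ball from T | ∅ reaches {H,J,X}.
M ∉ reach(T|∅) ⇒ T ⊥ M | ∅.

Yes — T ⊥ M | ∅.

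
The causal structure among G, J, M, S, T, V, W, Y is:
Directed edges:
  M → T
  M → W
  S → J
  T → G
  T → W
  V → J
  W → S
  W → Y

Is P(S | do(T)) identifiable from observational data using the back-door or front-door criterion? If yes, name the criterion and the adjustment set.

desc(T)\{T}={G,J,S,W,Y}; candidates ⊆ {M,V}.
size 0: {}; under {} T still reaches {J,M,S,W,Y} ∋ S.
{M}: T⊥S given {M} in G with T→· removed — back-door holds.
P(S|do(T)) = Σ_{M} P(S|T,M)·P(M).

P(S|do(T)): backdoor, adjust for {M}.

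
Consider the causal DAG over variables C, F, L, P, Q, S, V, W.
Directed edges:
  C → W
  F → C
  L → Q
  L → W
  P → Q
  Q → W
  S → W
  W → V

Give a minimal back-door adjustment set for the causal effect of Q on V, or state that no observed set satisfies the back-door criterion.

Q→V: minimal back-door set {L}.

desc(Q)\{Q}={V,W}; candidates ⊆ {C,F,L,P,S}.
size 0: {}; under {} Q still reaches {L,P,V,W} ∋ V.
{L}: Q⊥V given {L} in G with Q→· removed — back-door holds.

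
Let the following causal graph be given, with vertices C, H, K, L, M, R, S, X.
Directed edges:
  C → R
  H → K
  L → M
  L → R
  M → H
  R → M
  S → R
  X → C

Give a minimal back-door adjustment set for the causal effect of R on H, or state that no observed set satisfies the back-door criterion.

desc(R)\{R}={H,K,M}; candidates ⊆ {C,L,S,X}.
size 0: {}; under {} R still reaches {C,H,K,L,M,S,X} ∋ H.
{L}: R⊥H given {L} in G with R→· removed — back-door holds.

R→H: minimal back-door set {L}.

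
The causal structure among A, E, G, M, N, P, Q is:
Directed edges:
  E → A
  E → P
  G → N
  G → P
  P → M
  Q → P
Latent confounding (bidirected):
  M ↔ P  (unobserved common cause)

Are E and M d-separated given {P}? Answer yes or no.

No — E and M are d-connected given {P}.

Bayes-Ball from E | {P} reaches {A,G,M,N,Q}.
M ∈ reach(E|{P}) ⇒ E ⊥̸ M | {P}.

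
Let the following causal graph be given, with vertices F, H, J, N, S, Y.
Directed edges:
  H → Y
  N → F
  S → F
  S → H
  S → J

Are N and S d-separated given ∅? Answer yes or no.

Yes — N ⊥ S | ∅.

Bayes-Ball from N | ∅ reaches {F}.
S ∉ reach(N|∅) ⇒ N ⊥ S | ∅.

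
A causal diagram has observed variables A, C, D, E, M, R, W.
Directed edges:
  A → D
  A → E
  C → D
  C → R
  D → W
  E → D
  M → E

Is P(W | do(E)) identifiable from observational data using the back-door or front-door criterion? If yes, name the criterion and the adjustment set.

desc(E)\{E}={D,W}; candidates ⊆ {A,C,M,R}.
size 0: {}; under {} E still reaches {A,D,M,W} ∋ W.
{A}: E⊥W given {A} in G with E→· removed — back-door holds.
P(W|do(E)) = Σ_{A} P(W|E,A)·P(A).

P(W|do(E)): backdoor, adjust for {A}.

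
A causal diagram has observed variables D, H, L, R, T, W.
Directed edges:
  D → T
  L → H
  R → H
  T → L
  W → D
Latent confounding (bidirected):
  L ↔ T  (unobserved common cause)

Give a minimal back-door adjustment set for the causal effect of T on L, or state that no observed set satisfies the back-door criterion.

desc(T)\{T}={H,L}; candidates ⊆ {D,R,W}.
T↔L: latent back-door arc(s) into T.
size 0: {}; under {} T still reaches {D,H,L,W} ∋ L.
size 1: {D}, {R}, {W}; under {D} T still reaches {H,L} ∋ L.
size 2: {D,R}, {D,W}, {R,W}; under {D,R} T still reaches {H,L} ∋ L.
T↔L cannot be blocked by any observed set — no back-door set.

T→L: no observed back-door set.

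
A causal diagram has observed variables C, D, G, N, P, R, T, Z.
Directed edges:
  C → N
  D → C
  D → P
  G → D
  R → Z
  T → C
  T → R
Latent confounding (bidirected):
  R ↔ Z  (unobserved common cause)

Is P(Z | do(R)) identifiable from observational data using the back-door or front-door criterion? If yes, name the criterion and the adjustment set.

desc(R)\{R}={Z}; candidates ⊆ {C,D,G,N,P,T}.
R↔Z: latent back-door arc(s) into R.
size 0: {}; under {} R still reaches {C,N,T,Z} ∋ Z.
size 1: {C}, {D}, {G} …(+3); under {C} R still reaches {D,G,P,T,Z} ∋ Z.
size 2: {C,D}, {C,G}, {C,N} …(+12); under {C,D} R still reaches {T,Z} ∋ Z.
R↔Z cannot be blocked by any observed set — no back-door set.
No mediator lies on a directed R→…→Z path.
Neither criterion identifies P(Z|do(R)) in this graph.

P(Z|do(R)): not identifiable (no BD/FD set).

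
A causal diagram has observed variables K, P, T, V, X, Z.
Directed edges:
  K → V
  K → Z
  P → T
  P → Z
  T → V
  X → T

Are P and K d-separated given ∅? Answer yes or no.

Yes — P ⊥ K | ∅.

Bayes-Ball from P | ∅ reaches {T,V,Z}.
K ∉ reach(P|∅) ⇒ P ⊥ K | ∅.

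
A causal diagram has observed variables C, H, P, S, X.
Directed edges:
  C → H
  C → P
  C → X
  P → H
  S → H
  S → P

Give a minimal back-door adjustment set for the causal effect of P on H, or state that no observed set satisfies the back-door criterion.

P→H: minimal back-door set {C, S}.

desc(P)\{P}={H}; candidates ⊆ {C,S,X}.
size 0: {}; under {} P still reaches {C,H,S,X} ∋ H.
size 1: {C}, {S}, {X}; under {C} P still reaches {H,S} ∋ H.
{C,S}: P⊥H given {C,S} in G with P→· removed — back-door holds.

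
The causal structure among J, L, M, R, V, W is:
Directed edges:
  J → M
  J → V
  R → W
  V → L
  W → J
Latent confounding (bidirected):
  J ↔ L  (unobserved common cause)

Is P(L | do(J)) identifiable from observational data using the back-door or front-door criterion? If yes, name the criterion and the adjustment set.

P(L|do(J)): frontdoor, adjust for {V}.

desc(J)\{J}={L,M,V}; candidates ⊆ {R,W}.
J↔L: latent back-door arc(s) into J.
size 0: {}; under {} J still reaches {L,R,W} ∋ L.
size 1: {R}, {W}; under {R} J still reaches {L,W} ∋ L.
size 2: {R,W}; under {R,W} J still reaches {L} ∋ L.
J↔L cannot be blocked by any observed set — no back-door set.
{V}: (i) intercepts every directed J→L path; (ii) no back-door J→{V}; (iii) {J} blocks every back-door {V}→L. Front-door holds.
P(L|do(J)) = Σ_{V} P(V|J) Σ_{J'} P(L|V,J')P(J').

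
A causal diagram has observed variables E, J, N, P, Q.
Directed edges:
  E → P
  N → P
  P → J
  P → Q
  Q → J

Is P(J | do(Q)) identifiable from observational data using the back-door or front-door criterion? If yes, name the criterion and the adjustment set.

P(J|do(Q)): backdoor, adjust for {P}.

desc(Q)\{Q}={J}; candidates ⊆ {E,N,P}.
size 0: {}; under {} Q still reaches {E,J,N,P} ∋ J.
{P}: Q⊥J given {P} in G with Q→· removed — back-door holds.
P(J|do(Q)) = Σ_{P} P(J|Q,P)·P(P).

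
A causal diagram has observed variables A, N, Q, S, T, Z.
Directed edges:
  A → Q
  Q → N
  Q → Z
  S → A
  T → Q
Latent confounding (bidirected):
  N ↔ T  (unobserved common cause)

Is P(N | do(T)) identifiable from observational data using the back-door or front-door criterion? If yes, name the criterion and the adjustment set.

P(N|do(T)): frontdoor, adjust for {Q}.

desc(T)\{T}={N,Q,Z}; candidates ⊆ {A,S}.
T↔N: latent back-door arc(s) into T.
size 0: {}; under {} T still reaches {N} ∋ N.
size 1: {A}, {S}; under {A} T still reaches {N} ∋ N.
size 2: {A,S}; under {A,S} T still reaches {N} ∋ N.
T↔N cannot be blocked by any observed set — no back-door set.
{Q}: (i) intercepts every directed T→N path; (ii) no back-door T→{Q}; (iii) {T} blocks every back-door {Q}→N. Front-door holds.
P(N|do(T)) = Σ_{Q} P(Q|T) Σ_{T'} P(N|Q,T')P(T').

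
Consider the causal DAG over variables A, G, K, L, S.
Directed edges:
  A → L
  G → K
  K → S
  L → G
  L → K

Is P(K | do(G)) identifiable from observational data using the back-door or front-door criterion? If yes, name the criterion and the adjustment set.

desc(G)\{G}={K,S}; candidates ⊆ {A,L}.
size 0: {}; under {} G still reaches {A,K,L,S} ∋ K.
{L}: G⊥K given {L} in G with G→· removed — back-door holds.
P(K|do(G)) = Σ_{L} P(K|G,L)·P(L).

P(K|do(G)): backdoor, adjust for {L}.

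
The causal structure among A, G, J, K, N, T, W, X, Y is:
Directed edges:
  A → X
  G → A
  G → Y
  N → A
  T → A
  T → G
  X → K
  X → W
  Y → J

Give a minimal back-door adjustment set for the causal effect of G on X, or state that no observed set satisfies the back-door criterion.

desc(G)\{G}={A,J,K,W,X,Y}; candidates ⊆ {N,T}.
size 0: {}; under {} G still reaches {A,K,T,W,X} ∋ X.
{T}: G⊥X given {T} in G with G→· removed — back-door holds.

G→X: minimal back-door set {T}.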